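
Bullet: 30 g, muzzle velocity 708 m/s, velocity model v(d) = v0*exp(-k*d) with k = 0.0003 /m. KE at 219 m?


v = v0*exp(-k*d) = 708*exp(-0.0003*219) = 662.98 m/s
E = 0.5*m*v^2 = 0.5*0.03*662.98^2 = 6593 J

6593 J


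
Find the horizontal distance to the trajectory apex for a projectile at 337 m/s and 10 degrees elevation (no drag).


R = v0^2*sin(2*theta)/g = 337^2*sin(2*10°)/9.81 = 3959.52 m
apex_dist = R/2 = 3959.52/2 = 1980 m

1980 m


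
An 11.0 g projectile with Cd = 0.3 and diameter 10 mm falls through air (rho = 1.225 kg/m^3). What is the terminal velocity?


A = pi*(d/2)^2 = pi*(10/2000)^2 = 7.85398e-05 m^2
vt = sqrt(2mg/(Cd*rho*A)) = sqrt(2*0.011*9.81/(0.3 * 1.225 * 7.85398e-05)) = 86.47 m/s

86.47 m/s


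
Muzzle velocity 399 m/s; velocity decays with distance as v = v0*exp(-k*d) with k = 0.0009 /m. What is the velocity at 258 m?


v = v0*exp(-k*d) = 399*exp(-0.0009*258) = 316.3 m/s

316.3 m/s


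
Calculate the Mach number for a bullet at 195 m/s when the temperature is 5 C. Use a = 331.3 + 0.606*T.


a = 331.3 + 0.606*(5) = 334.33 m/s
M = v/a = 195/334.33 = 0.5833

0.5833


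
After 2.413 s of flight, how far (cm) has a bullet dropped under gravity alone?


drop = 0.5*g*t^2 = 0.5*9.81*2.413^2 = 28.5597 m ≈ 2856 cm

2856 cm


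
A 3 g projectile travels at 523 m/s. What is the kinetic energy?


E = 0.5*m*v^2 = 0.5*0.003*523^2 = 410.3 J

410.3 J


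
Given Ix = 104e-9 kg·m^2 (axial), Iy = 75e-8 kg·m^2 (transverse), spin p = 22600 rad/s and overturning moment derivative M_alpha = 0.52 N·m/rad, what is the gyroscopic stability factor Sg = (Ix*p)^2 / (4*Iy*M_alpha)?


Sg = Ix^2 * p^2 / (4 * Iy * M_alpha) = (104e-9)^2 * 22600^2 / (4 * 75e-8 * 0.52) = 3.541

3.541


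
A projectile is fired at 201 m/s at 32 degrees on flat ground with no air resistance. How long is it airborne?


T = 2*v0*sin(theta)/g = 2*201*sin(32°)/9.81 = 21.72 s

21.72 s


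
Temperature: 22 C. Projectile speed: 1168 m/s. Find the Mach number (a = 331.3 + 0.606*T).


a = 331.3 + 0.606*(22) = 344.632 m/s
M = v/a = 1168/344.632 = 3.389

3.389


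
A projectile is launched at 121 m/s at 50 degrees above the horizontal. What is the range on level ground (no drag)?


R = v0^2 * sin(2*theta) / g = 121^2 * sin(2*50°) / 9.81 = 1470 m

1470 m


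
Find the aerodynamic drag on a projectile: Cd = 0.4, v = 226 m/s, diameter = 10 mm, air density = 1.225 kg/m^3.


A = pi*(d/2)^2 = pi*(10/2000)^2 = 7.85398e-05 m^2
Fd = 0.5*Cd*rho*A*v^2 = 0.5*0.4*1.225*7.85398e-05*226^2 = 0.9828 N

0.9828 N


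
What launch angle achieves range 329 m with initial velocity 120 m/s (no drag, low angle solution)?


sin(2*theta) = R*g/v0^2 = 329*9.81/120^2 = 0.224131, theta = arcsin(0.224131)/2 = 6.476°

6.476 degrees


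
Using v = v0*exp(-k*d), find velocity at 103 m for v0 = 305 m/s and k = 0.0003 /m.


v = v0*exp(-k*d) = 305*exp(-0.0003*103) = 295.7 m/s

295.7 m/s


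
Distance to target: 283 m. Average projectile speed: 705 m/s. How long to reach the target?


t = d/v = 283/705 = 0.4014 s

0.4014 s


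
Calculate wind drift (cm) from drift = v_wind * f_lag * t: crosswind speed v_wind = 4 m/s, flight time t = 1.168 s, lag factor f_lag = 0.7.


drift = v_wind * lag * t = 4 * 0.7 * 1.168 = 3.2704 m ≈ 327 cm

327 cm


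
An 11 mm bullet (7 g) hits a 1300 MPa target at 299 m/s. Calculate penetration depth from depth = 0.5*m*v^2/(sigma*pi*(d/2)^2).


A = pi*(d/2)^2 = pi*(11/2)^2 = 95.0332 mm^2
E = 0.5*m*v^2 = 0.5*0.007*299^2 = 312.904 J
depth = E/(sigma*A) = 312.904 J / (1300 MPa * 95.0332 mm^2) = 312.904/(1300 * 95.0332) m = 0.00253275 m ≈ 2.533 mm

2.533 mm


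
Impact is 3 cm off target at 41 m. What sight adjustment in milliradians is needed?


1 mrad subtends 1 cm per 10 m of range, so adj = error_cm / (dist_m / 10) = 3 / (41/10) = 0.7317 mrad

0.7317 mrad


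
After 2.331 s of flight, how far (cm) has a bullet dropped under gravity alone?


drop = 0.5*g*t^2 = 0.5*9.81*2.331^2 = 26.6516 m ≈ 2665 cm

2665 cm


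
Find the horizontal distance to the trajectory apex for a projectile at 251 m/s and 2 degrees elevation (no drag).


R = v0^2*sin(2*theta)/g = 251^2*sin(2*2°)/9.81 = 447.984 m
apex_dist = R/2 = 447.984/2 = 224 m

224 m


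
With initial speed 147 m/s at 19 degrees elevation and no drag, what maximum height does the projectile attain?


H = (v0*sin(theta))^2 / (2g) = (147*sin(19°))^2 / (2*9.81) = 116.7 m

116.7 m


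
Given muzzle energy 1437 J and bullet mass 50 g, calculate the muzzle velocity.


v = sqrt(2*E/m) = sqrt(2*1437/0.05) = 239.7 m/s

239.7 m/s


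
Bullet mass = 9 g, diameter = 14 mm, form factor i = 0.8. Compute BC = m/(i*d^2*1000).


BC = m/(i*d^2*1000) = 9/(0.8 * 14^2 * 1000) = 5.74e-05

5.74e-05


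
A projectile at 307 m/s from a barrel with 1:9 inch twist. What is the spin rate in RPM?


twist_m = 9*0.0254 = 0.2286 m
spin = v/twist = 307/0.2286 = 1342.957 rev/s
RPM = spin*60 = 1342.957*60 ≈ 80577 RPM

80577 RPM


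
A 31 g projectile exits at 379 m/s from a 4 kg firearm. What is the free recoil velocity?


v_recoil = m_p * v_p / m_gun = 0.031 * 379 / 4 = 2.937 m/s

2.937 m/s


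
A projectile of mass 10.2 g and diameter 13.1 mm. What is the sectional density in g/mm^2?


SD = m/d^2 = 10.2/13.1^2 = 0.05944 g/mm^2

0.05944 g/mm^2


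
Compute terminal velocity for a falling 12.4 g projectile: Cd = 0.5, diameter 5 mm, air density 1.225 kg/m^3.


A = pi*(d/2)^2 = pi*(5/2000)^2 = 1.96350e-05 m^2
vt = sqrt(2mg/(Cd*rho*A)) = sqrt(2*0.0124*9.81/(0.5 * 1.225 * 1.96350e-05)) = 142.2 m/s

142.2 m/s


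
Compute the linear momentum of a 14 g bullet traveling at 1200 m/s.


p = m*v = 0.014*1200 = 16.8 kg·m/s

16.8 kg·m/s


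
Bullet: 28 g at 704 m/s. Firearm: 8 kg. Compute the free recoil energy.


v_r = m_p*v_p/m_gun = 0.028*704/8 = 2.464 m/s, E_r = 0.5*m_gun*v_r^2 = 0.5*8*2.464^2 = 24.29 J

24.29 J


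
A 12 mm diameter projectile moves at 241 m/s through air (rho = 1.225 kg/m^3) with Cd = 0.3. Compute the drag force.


A = pi*(d/2)^2 = pi*(12/2000)^2 = 1.13097e-04 m^2
Fd = 0.5*Cd*rho*A*v^2 = 0.5*0.3*1.225*1.13097e-04*241^2 = 1.207 N

1.207 N


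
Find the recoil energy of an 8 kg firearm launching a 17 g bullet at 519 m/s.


v_r = m_p*v_p/m_gun = 0.017*519/8 = 1.10288 m/s, E_r = 0.5*m_gun*v_r^2 = 0.5*8*1.10288^2 = 4.865 J

4.865 J


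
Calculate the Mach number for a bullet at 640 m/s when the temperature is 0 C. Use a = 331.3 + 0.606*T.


a = 331.3 + 0.606*(0) = 331.3 m/s
M = v/a = 640/331.3 = 1.932

1.932


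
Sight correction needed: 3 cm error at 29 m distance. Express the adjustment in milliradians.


1 mrad subtends 1 cm per 10 m of range, so adj = error_cm / (dist_m / 10) = 3 / (29/10) = 1.034 mrad

1.034 mrad


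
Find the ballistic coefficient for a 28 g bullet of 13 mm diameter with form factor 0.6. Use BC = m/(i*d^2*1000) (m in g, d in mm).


BC = m/(i*d^2*1000) = 28/(0.6 * 13^2 * 1000) = 0.0002761

0.0002761


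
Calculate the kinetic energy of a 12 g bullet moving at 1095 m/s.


E = 0.5*m*v^2 = 0.5*0.012*1095^2 = 7194 J

7194 J


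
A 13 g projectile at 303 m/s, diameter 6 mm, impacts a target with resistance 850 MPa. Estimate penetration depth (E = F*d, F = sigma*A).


A = pi*(d/2)^2 = pi*(6/2)^2 = 28.2743 mm^2
E = 0.5*m*v^2 = 0.5*0.013*303^2 = 596.759 J
depth = E/(sigma*A) = 596.759 J / (850 MPa * 28.2743 mm^2) = 596.759/(850 * 28.2743) m = 0.0248306 m ≈ 24.83 mm

24.83 mm


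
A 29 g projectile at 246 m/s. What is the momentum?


p = m*v = 0.029*246 = 7.134 kg·m/s

7.134 kg·m/s


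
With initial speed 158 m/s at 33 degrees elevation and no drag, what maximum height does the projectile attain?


H = (v0*sin(theta))^2 / (2g) = (158*sin(33°))^2 / (2*9.81) = 377.4 m

377.4 m


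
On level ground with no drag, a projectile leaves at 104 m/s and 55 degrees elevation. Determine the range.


R = v0^2 * sin(2*theta) / g = 104^2 * sin(2*55°) / 9.81 = 1036 m

1036 m


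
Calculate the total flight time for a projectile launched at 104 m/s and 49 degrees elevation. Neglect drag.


T = 2*v0*sin(theta)/g = 2*104*sin(49°)/9.81 = 16 s

16 s


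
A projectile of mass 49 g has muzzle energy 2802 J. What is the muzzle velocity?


v = sqrt(2*E/m) = sqrt(2*2802/0.049) = 338.2 m/s

338.2 m/s


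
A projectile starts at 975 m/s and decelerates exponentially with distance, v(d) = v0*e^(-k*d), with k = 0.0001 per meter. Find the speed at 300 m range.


v = v0*exp(-k*d) = 975*exp(-0.0001*300) = 946.2 m/s

946.2 m/s


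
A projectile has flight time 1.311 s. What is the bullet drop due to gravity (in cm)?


drop = 0.5*g*t^2 = 0.5*9.81*1.311^2 = 8.43033 m ≈ 843 cm

843 cm


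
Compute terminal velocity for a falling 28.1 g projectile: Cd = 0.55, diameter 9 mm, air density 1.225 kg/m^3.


A = pi*(d/2)^2 = pi*(9/2000)^2 = 6.36173e-05 m^2
vt = sqrt(2mg/(Cd*rho*A)) = sqrt(2*0.0281*9.81/(0.55 * 1.225 * 6.36173e-05)) = 113.4 m/s

113.4 m/s


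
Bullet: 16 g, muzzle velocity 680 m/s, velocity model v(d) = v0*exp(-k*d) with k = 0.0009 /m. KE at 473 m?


v = v0*exp(-k*d) = 680*exp(-0.0009*473) = 444.252 m/s
E = 0.5*m*v^2 = 0.5*0.016*444.252^2 = 1579 J

1579 J


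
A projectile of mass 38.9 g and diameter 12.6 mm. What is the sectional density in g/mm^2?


SD = m/d^2 = 38.9/12.6^2 = 0.245 g/mm^2

0.245 g/mm^2


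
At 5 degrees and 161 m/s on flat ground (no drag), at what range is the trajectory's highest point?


R = v0^2*sin(2*theta)/g = 161^2*sin(2*5°)/9.81 = 458.831 m
apex_dist = R/2 = 458.831/2 = 229.4 m

229.4 m


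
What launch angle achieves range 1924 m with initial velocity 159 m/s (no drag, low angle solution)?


sin(2*theta) = R*g/v0^2 = 1924*9.81/159^2 = 0.746586, theta = arcsin(0.746586)/2 = 24.15°

24.15 degrees


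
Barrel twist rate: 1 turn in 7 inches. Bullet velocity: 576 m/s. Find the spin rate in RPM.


twist_m = 7*0.0254 = 0.1778 m
spin = v/twist = 576/0.1778 = 3239.595 rev/s
RPM = spin*60 = 3239.595*60 ≈ 194376 RPM

194376 RPM


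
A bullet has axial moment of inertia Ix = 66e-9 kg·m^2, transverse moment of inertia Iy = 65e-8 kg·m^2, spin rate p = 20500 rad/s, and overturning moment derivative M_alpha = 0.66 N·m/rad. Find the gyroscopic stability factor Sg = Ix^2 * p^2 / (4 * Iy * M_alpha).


Sg = Ix^2 * p^2 / (4 * Iy * M_alpha) = (66e-9)^2 * 20500^2 / (4 * 65e-8 * 0.66) = 1.067

1.067


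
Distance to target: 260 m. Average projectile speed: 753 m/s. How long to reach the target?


t = d/v = 260/753 = 0.3453 s

0.3453 s


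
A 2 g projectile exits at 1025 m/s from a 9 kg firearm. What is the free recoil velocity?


v_recoil = m_p * v_p / m_gun = 0.002 * 1025 / 9 = 0.2278 m/s

0.2278 m/s


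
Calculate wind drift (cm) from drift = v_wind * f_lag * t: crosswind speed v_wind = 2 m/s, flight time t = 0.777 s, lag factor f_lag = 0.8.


drift = v_wind * lag * t = 2 * 0.8 * 0.777 = 1.2432 m ≈ 124.3 cm

124.3 cm


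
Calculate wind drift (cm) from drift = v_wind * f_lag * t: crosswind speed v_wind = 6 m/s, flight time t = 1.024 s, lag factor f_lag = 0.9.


drift = v_wind * lag * t = 6 * 0.9 * 1.024 = 5.5296 m ≈ 553 cm

553 cm


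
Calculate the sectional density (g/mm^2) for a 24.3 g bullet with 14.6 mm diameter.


SD = m/d^2 = 24.3/14.6^2 = 0.114 g/mm^2

0.114 g/mm^2


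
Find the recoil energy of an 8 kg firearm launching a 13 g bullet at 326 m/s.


v_r = m_p*v_p/m_gun = 0.013*326/8 = 0.52975 m/s, E_r = 0.5*m_gun*v_r^2 = 0.5*8*0.52975^2 = 1.123 J

1.123 J


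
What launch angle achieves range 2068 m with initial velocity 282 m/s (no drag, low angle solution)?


sin(2*theta) = R*g/v0^2 = 2068*9.81/282^2 = 0.255106, theta = arcsin(0.255106)/2 = 7.39°

7.39 degrees


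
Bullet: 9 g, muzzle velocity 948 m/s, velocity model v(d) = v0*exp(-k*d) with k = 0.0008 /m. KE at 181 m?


v = v0*exp(-k*d) = 948*exp(-0.0008*181) = 820.205 m/s
E = 0.5*m*v^2 = 0.5*0.009*820.205^2 = 3027 J

3027 J


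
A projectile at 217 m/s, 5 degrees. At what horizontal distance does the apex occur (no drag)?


R = v0^2*sin(2*theta)/g = 217^2*sin(2*5°)/9.81 = 833.529 m
apex_dist = R/2 = 833.529/2 = 416.8 m

416.8 m


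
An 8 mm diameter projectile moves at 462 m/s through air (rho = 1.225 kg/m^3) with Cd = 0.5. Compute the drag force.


A = pi*(d/2)^2 = pi*(8/2000)^2 = 5.02655e-05 m^2
Fd = 0.5*Cd*rho*A*v^2 = 0.5*0.5*1.225*5.02655e-05*462^2 = 3.286 N

3.286 N


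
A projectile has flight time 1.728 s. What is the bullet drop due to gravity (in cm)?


drop = 0.5*g*t^2 = 0.5*9.81*1.728^2 = 14.6463 m ≈ 1465 cm

1465 cm


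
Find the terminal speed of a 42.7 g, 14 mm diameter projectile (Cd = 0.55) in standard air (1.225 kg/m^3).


A = pi*(d/2)^2 = pi*(14/2000)^2 = 1.53938e-04 m^2
vt = sqrt(2mg/(Cd*rho*A)) = sqrt(2*0.0427*9.81/(0.55 * 1.225 * 1.53938e-04)) = 89.88 m/s

89.88 m/s


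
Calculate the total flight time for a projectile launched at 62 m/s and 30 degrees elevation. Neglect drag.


T = 2*v0*sin(theta)/g = 2*62*sin(30°)/9.81 = 6.32 s

6.32 s


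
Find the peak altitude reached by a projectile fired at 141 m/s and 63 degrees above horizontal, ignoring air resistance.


H = (v0*sin(theta))^2 / (2g) = (141*sin(63°))^2 / (2*9.81) = 804.5 m

804.5 m


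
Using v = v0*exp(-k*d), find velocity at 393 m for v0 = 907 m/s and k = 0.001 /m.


v = v0*exp(-k*d) = 907*exp(-0.001*393) = 612.3 m/s

612.3 m/s


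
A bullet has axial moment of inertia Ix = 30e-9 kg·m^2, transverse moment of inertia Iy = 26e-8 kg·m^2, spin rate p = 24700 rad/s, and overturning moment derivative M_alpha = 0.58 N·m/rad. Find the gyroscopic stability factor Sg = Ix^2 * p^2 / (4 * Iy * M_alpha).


Sg = Ix^2 * p^2 / (4 * Iy * M_alpha) = (30e-9)^2 * 24700^2 / (4 * 26e-8 * 0.58) = 0.9103

0.9103


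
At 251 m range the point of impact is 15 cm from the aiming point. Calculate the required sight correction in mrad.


1 mrad subtends 1 cm per 10 m of range, so adj = error_cm / (dist_m / 10) = 15 / (251/10) = 0.5976 mrad

0.5976 mrad


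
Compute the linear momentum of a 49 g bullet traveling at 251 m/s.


p = m*v = 0.049*251 = 12.3 kg·m/s

12.3 kg·m/s


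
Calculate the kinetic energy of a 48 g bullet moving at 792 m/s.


E = 0.5*m*v^2 = 0.5*0.048*792^2 = 15054 J

15054 J


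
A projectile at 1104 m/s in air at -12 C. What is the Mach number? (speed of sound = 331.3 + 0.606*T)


a = 331.3 + 0.606*(-12) = 324.028 m/s
M = v/a = 1104/324.028 = 3.407

3.407


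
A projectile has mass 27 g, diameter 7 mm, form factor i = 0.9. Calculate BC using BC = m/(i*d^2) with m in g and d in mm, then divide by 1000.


BC = m/(i*d^2*1000) = 27/(0.9 * 7^2 * 1000) = 0.0006122

0.0006122


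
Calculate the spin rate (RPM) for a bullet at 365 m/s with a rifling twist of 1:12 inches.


twist_m = 12*0.0254 = 0.3048 m
spin = v/twist = 365/0.3048 = 1197.507 rev/s
RPM = spin*60 = 1197.507*60 ≈ 71850 RPM

71850 RPM


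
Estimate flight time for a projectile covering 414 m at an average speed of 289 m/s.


t = d/v = 414/289 = 1.433 s

1.433 s


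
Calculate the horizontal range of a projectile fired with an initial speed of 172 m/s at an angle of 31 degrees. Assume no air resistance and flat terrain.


R = v0^2 * sin(2*theta) / g = 172^2 * sin(2*31°) / 9.81 = 2663 m

2663 m


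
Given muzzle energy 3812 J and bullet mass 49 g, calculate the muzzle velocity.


v = sqrt(2*E/m) = sqrt(2*3812/0.049) = 394.5 m/s

394.5 m/s


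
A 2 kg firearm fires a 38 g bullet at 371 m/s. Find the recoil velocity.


v_recoil = m_p * v_p / m_gun = 0.038 * 371 / 2 = 7.049 m/s

7.049 m/s


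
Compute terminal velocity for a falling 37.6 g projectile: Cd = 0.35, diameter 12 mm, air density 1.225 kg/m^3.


A = pi*(d/2)^2 = pi*(12/2000)^2 = 1.13097e-04 m^2
vt = sqrt(2mg/(Cd*rho*A)) = sqrt(2*0.0376*9.81/(0.35 * 1.225 * 1.13097e-04)) = 123.3 m/s

123.3 m/s


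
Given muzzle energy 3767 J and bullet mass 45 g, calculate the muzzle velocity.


v = sqrt(2*E/m) = sqrt(2*3767/0.045) = 409.2 m/s

409.2 m/s


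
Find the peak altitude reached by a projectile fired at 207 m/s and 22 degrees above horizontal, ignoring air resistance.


H = (v0*sin(theta))^2 / (2g) = (207*sin(22°))^2 / (2*9.81) = 306.5 m

306.5 m


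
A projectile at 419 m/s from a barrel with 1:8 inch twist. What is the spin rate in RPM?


twist_m = 8*0.0254 = 0.2032 m
spin = v/twist = 419/0.2032 = 2062.008 rev/s
RPM = spin*60 = 2062.008*60 ≈ 123720 RPM

123720 RPM


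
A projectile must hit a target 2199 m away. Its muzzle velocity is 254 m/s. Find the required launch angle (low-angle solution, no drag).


sin(2*theta) = R*g/v0^2 = 2199*9.81/254^2 = 0.33437, theta = arcsin(0.33437)/2 = 9.767°

9.767 degrees


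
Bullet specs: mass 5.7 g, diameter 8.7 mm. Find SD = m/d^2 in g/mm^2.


SD = m/d^2 = 5.7/8.7^2 = 0.07531 g/mm^2

0.07531 g/mm^2


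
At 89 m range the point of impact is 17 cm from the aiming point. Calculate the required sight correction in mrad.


1 mrad subtends 1 cm per 10 m of range, so adj = error_cm / (dist_m / 10) = 17 / (89/10) = 1.91 mrad

1.91 mrad


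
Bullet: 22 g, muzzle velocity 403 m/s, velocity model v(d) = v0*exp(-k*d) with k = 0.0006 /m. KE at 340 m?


v = v0*exp(-k*d) = 403*exp(-0.0006*340) = 328.631 m/s
E = 0.5*m*v^2 = 0.5*0.022*328.631^2 = 1188 J

1188 J


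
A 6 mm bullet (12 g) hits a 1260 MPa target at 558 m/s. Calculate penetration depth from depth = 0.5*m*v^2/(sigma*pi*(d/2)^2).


A = pi*(d/2)^2 = pi*(6/2)^2 = 28.2743 mm^2
E = 0.5*m*v^2 = 0.5*0.012*558^2 = 1868.18 J
depth = E/(sigma*A) = 1868.18 J / (1260 MPa * 28.2743 mm^2) = 1868.18/(1260 * 28.2743) m = 0.0524393 m ≈ 52.44 mm

52.44 mm


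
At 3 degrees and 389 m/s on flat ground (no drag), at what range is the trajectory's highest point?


R = v0^2*sin(2*theta)/g = 389^2*sin(2*3°)/9.81 = 1612.37 m
apex_dist = R/2 = 1612.37/2 = 806.2 m

806.2 m


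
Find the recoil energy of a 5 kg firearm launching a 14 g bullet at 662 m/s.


v_r = m_p*v_p/m_gun = 0.014*662/5 = 1.8536 m/s, E_r = 0.5*m_gun*v_r^2 = 0.5*5*1.8536^2 = 8.59 J

8.59 J


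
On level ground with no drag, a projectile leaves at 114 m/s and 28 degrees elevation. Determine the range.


R = v0^2 * sin(2*theta) / g = 114^2 * sin(2*28°) / 9.81 = 1098 m

1098 m


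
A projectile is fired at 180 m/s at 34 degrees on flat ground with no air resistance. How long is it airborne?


T = 2*v0*sin(theta)/g = 2*180*sin(34°)/9.81 = 20.52 s

20.52 s


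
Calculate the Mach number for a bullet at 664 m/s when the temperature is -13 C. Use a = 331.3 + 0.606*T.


a = 331.3 + 0.606*(-13) = 323.422 m/s
M = v/a = 664/323.422 = 2.053

2.053


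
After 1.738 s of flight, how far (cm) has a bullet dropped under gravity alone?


drop = 0.5*g*t^2 = 0.5*9.81*1.738^2 = 14.8163 m ≈ 1482 cm

1482 cm


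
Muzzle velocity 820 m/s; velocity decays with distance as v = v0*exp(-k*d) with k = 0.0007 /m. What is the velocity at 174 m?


v = v0*exp(-k*d) = 820*exp(-0.0007*174) = 726 m/s

726 m/s


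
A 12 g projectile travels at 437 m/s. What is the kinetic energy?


E = 0.5*m*v^2 = 0.5*0.012*437^2 = 1146 J

1146 J


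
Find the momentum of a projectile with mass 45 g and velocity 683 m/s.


p = m*v = 0.045*683 = 30.73 kg·m/s

30.73 kg·m/s


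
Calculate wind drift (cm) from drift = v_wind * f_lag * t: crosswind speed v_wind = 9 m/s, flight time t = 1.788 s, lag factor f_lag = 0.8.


drift = v_wind * lag * t = 9 * 0.8 * 1.788 = 12.8736 m ≈ 1287 cm

1287 cm


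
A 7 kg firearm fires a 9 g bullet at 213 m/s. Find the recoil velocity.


v_recoil = m_p * v_p / m_gun = 0.009 * 213 / 7 = 0.2739 m/s

0.2739 m/s


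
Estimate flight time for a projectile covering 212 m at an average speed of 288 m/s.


t = d/v = 212/288 = 0.7361 s

0.7361 s


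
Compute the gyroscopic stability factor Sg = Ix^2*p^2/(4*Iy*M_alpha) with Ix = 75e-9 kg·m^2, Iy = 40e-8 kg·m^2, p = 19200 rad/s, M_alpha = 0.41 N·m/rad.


Sg = Ix^2 * p^2 / (4 * Iy * M_alpha) = (75e-9)^2 * 19200^2 / (4 * 40e-8 * 0.41) = 3.161

3.161


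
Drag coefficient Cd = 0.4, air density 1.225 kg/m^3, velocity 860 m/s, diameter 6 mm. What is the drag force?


A = pi*(d/2)^2 = pi*(6/2000)^2 = 2.82743e-05 m^2
Fd = 0.5*Cd*rho*A*v^2 = 0.5*0.4*1.225*2.82743e-05*860^2 = 5.123 N

5.123 N


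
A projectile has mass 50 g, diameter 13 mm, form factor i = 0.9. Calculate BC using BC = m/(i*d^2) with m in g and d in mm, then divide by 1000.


BC = m/(i*d^2*1000) = 50/(0.9 * 13^2 * 1000) = 0.0003287

0.0003287


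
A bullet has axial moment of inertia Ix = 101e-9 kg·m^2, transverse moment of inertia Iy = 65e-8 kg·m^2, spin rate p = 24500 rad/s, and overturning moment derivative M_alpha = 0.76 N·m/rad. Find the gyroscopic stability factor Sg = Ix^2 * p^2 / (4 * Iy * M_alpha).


Sg = Ix^2 * p^2 / (4 * Iy * M_alpha) = (101e-9)^2 * 24500^2 / (4 * 65e-8 * 0.76) = 3.099

3.099


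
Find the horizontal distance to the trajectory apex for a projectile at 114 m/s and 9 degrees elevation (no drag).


R = v0^2*sin(2*theta)/g = 114^2*sin(2*9°)/9.81 = 409.377 m
apex_dist = R/2 = 409.377/2 = 204.7 m

204.7 m


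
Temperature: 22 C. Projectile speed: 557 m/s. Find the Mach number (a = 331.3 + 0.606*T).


a = 331.3 + 0.606*(22) = 344.632 m/s
M = v/a = 557/344.632 = 1.616

1.616


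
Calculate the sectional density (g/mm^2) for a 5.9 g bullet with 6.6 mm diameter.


SD = m/d^2 = 5.9/6.6^2 = 0.1354 g/mm^2

0.1354 g/mm^2


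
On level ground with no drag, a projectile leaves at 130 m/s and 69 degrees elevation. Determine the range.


R = v0^2 * sin(2*theta) / g = 130^2 * sin(2*69°) / 9.81 = 1153 m

1153 m


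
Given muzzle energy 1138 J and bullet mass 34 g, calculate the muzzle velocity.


v = sqrt(2*E/m) = sqrt(2*1138/0.034) = 258.7 m/s

258.7 m/s


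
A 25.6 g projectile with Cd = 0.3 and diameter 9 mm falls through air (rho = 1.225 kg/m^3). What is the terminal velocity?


A = pi*(d/2)^2 = pi*(9/2000)^2 = 6.36173e-05 m^2
vt = sqrt(2mg/(Cd*rho*A)) = sqrt(2*0.0256*9.81/(0.3 * 1.225 * 6.36173e-05)) = 146.6 m/s

146.6 m/s


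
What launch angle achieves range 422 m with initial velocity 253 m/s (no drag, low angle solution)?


sin(2*theta) = R*g/v0^2 = 422*9.81/253^2 = 0.0646756, theta = arcsin(0.0646756)/2 = 1.854°

1.854 degrees


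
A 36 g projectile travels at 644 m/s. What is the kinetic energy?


E = 0.5*m*v^2 = 0.5*0.036*644^2 = 7465 J

7465 J


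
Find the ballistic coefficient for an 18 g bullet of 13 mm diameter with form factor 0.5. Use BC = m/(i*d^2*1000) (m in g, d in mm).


BC = m/(i*d^2*1000) = 18/(0.5 * 13^2 * 1000) = 0.000213

0.000213


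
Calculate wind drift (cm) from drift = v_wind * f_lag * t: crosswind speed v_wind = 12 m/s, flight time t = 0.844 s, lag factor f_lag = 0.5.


drift = v_wind * lag * t = 12 * 0.5 * 0.844 = 5.064 m ≈ 506.4 cm

506.4 cm


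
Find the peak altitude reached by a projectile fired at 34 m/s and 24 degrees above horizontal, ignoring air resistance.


H = (v0*sin(theta))^2 / (2g) = (34*sin(24°))^2 / (2*9.81) = 9.747 m

9.747 m


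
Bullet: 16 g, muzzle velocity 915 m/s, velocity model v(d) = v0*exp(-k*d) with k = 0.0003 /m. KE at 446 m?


v = v0*exp(-k*d) = 915*exp(-0.0003*446) = 800.41 m/s
E = 0.5*m*v^2 = 0.5*0.016*800.41^2 = 5125 J

5125 J


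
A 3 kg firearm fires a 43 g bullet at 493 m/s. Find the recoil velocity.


v_recoil = m_p * v_p / m_gun = 0.043 * 493 / 3 = 7.066 m/s

7.066 m/s


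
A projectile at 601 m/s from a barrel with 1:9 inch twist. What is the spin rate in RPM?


twist_m = 9*0.0254 = 0.2286 m
spin = v/twist = 601/0.2286 = 2629.046 rev/s
RPM = spin*60 = 2629.046*60 ≈ 157743 RPM

157743 RPM


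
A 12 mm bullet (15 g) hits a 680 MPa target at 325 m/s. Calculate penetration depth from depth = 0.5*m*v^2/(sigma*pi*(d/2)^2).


A = pi*(d/2)^2 = pi*(12/2)^2 = 113.097 mm^2
E = 0.5*m*v^2 = 0.5*0.015*325^2 = 792.188 J
depth = E/(sigma*A) = 792.188 J / (680 MPa * 113.097 mm^2) = 792.188/(680 * 113.097) m = 0.0103007 m ≈ 10.3 mm

10.3 mm


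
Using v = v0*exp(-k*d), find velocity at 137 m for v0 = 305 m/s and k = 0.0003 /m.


v = v0*exp(-k*d) = 305*exp(-0.0003*137) = 292.7 m/s

292.7 m/s


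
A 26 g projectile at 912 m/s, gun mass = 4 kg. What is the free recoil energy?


v_r = m_p*v_p/m_gun = 0.026*912/4 = 5.928 m/s, E_r = 0.5*m_gun*v_r^2 = 0.5*4*5.928^2 = 70.28 J

70.28 J


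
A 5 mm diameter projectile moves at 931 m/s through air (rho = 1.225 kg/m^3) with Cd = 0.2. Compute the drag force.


A = pi*(d/2)^2 = pi*(5/2000)^2 = 1.96350e-05 m^2
Fd = 0.5*Cd*rho*A*v^2 = 0.5*0.2*1.225*1.96350e-05*931^2 = 2.085 N

2.085 N


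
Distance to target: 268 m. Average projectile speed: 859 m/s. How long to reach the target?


t = d/v = 268/859 = 0.312 s

0.312 s


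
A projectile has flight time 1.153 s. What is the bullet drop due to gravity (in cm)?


drop = 0.5*g*t^2 = 0.5*9.81*1.153^2 = 6.52075 m ≈ 652.1 cm

652.1 cm


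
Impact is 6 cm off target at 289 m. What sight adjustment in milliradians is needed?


1 mrad subtends 1 cm per 10 m of range, so adj = error_cm / (dist_m / 10) = 6 / (289/10) = 0.2076 mrad

0.2076 mrad


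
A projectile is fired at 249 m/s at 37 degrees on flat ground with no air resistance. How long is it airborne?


T = 2*v0*sin(theta)/g = 2*249*sin(37°)/9.81 = 30.55 s

30.55 s


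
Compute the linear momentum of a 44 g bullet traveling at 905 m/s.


p = m*v = 0.044*905 = 39.82 kg·m/s

39.82 kg·m/s


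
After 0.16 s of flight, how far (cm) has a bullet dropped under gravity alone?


drop = 0.5*g*t^2 = 0.5*9.81*0.16^2 = 0.125568 m ≈ 12.56 cm

12.56 cm


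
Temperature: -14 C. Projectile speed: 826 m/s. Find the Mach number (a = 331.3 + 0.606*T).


a = 331.3 + 0.606*(-14) = 322.816 m/s
M = v/a = 826/322.816 = 2.559

2.559


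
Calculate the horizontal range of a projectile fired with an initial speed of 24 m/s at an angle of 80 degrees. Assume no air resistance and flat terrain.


R = v0^2 * sin(2*theta) / g = 24^2 * sin(2*80°) / 9.81 = 20.08 m

20.08 m


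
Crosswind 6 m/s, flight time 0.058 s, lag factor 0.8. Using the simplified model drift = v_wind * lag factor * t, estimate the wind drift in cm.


drift = v_wind * lag * t = 6 * 0.8 * 0.058 = 0.2784 m ≈ 27.84 cm

27.84 cm


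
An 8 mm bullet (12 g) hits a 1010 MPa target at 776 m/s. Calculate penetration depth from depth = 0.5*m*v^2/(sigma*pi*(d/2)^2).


A = pi*(d/2)^2 = pi*(8/2)^2 = 50.2655 mm^2
E = 0.5*m*v^2 = 0.5*0.012*776^2 = 3613.06 J
depth = E/(sigma*A) = 3613.06 J / (1010 MPa * 50.2655 mm^2) = 3613.06/(1010 * 50.2655) m = 0.0711678 m ≈ 71.17 mm

71.17 mm


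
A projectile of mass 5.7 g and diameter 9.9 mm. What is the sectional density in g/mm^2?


SD = m/d^2 = 5.7/9.9^2 = 0.05816 g/mm^2

0.05816 g/mm^2


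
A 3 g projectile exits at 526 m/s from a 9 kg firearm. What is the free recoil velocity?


v_recoil = m_p * v_p / m_gun = 0.003 * 526 / 9 = 0.1753 m/s

0.1753 m/s


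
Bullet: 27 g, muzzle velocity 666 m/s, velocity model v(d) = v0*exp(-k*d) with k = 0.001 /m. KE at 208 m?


v = v0*exp(-k*d) = 666*exp(-0.001*208) = 540.93 m/s
E = 0.5*m*v^2 = 0.5*0.027*540.93^2 = 3950 J

3950 J


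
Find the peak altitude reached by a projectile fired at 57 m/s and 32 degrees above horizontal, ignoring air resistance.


H = (v0*sin(theta))^2 / (2g) = (57*sin(32°))^2 / (2*9.81) = 46.5 m

46.5 m


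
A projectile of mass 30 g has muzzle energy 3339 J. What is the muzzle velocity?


v = sqrt(2*E/m) = sqrt(2*3339/0.03) = 471.8 m/s

471.8 m/s


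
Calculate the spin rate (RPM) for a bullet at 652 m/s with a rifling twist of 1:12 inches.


twist_m = 12*0.0254 = 0.3048 m
spin = v/twist = 652/0.3048 = 2139.108 rev/s
RPM = spin*60 = 2139.108*60 ≈ 128346 RPM

128346 RPM


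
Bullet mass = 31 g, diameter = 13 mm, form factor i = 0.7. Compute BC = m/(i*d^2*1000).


BC = m/(i*d^2*1000) = 31/(0.7 * 13^2 * 1000) = 0.000262

0.000262


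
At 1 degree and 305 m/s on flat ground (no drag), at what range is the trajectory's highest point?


R = v0^2*sin(2*theta)/g = 305^2*sin(2*1°)/9.81 = 330.94 m
apex_dist = R/2 = 330.94/2 = 165.5 m

165.5 m


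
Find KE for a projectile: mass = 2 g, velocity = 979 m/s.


E = 0.5*m*v^2 = 0.5*0.002*979^2 = 958.4 J

958.4 J


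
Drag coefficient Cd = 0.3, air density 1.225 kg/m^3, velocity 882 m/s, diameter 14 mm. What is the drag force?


A = pi*(d/2)^2 = pi*(14/2000)^2 = 1.53938e-04 m^2
Fd = 0.5*Cd*rho*A*v^2 = 0.5*0.3*1.225*1.53938e-04*882^2 = 22 N

22 N


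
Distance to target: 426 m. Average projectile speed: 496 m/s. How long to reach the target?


t = d/v = 426/496 = 0.8589 s

0.8589 s


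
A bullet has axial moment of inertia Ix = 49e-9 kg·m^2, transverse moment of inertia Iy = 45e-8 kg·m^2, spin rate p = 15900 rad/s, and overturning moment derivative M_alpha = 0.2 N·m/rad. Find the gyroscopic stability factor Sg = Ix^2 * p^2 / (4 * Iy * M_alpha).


Sg = Ix^2 * p^2 / (4 * Iy * M_alpha) = (49e-9)^2 * 15900^2 / (4 * 45e-8 * 0.2) = 1.686

1.686


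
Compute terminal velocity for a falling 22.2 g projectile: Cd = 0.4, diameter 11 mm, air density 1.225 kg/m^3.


A = pi*(d/2)^2 = pi*(11/2000)^2 = 9.50332e-05 m^2
vt = sqrt(2mg/(Cd*rho*A)) = sqrt(2*0.0222*9.81/(0.4 * 1.225 * 9.50332e-05)) = 96.71 m/s

96.71 m/s


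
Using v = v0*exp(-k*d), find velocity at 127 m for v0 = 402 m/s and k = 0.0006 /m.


v = v0*exp(-k*d) = 402*exp(-0.0006*127) = 372.5 m/s

372.5 m/s


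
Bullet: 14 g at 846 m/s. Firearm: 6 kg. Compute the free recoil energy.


v_r = m_p*v_p/m_gun = 0.014*846/6 = 1.974 m/s, E_r = 0.5*m_gun*v_r^2 = 0.5*6*1.974^2 = 11.69 J

11.69 J


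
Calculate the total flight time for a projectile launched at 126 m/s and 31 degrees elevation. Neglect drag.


T = 2*v0*sin(theta)/g = 2*126*sin(31°)/9.81 = 13.23 s

13.23 s


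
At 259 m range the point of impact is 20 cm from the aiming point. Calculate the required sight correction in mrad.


1 mrad subtends 1 cm per 10 m of range, so adj = error_cm / (dist_m / 10) = 20 / (259/10) = 0.7722 mrad

0.7722 mrad


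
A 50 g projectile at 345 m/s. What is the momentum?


p = m*v = 0.05*345 = 17.25 kg·m/s

17.25 kg·m/s


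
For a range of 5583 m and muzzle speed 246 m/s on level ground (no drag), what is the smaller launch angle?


sin(2*theta) = R*g/v0^2 = 5583*9.81/246^2 = 0.905037, theta = arcsin(0.905037)/2 = 32.41°

32.41 degrees


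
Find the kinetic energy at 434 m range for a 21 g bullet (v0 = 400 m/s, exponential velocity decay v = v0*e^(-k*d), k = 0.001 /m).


v = v0*exp(-k*d) = 400*exp(-0.001*434) = 259.165 m/s
E = 0.5*m*v^2 = 0.5*0.021*259.165^2 = 705.2 J

705.2 J


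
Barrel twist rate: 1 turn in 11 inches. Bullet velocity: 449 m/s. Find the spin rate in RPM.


twist_m = 11*0.0254 = 0.2794 m
spin = v/twist = 449/0.2794 = 1607.015 rev/s
RPM = spin*60 = 1607.015*60 ≈ 96421 RPM

96421 RPM


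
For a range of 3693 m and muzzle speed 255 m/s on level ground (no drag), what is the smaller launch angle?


sin(2*theta) = R*g/v0^2 = 3693*9.81/255^2 = 0.557145, theta = arcsin(0.557145)/2 = 16.93°

16.93 degrees


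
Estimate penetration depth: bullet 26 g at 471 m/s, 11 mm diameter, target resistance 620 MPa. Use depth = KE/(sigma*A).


A = pi*(d/2)^2 = pi*(11/2)^2 = 95.0332 mm^2
E = 0.5*m*v^2 = 0.5*0.026*471^2 = 2883.93 J
depth = E/(sigma*A) = 2883.93 J / (620 MPa * 95.0332 mm^2) = 2883.93/(620 * 95.0332) m = 0.0489461 m ≈ 48.95 mm

48.95 mm


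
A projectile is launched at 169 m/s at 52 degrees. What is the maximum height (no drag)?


H = (v0*sin(theta))^2 / (2g) = (169*sin(52°))^2 / (2*9.81) = 903.9 m

903.9 m


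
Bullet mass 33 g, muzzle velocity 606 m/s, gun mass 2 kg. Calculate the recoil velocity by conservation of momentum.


v_recoil = m_p * v_p / m_gun = 0.033 * 606 / 2 = 9.999 m/s

9.999 m/s


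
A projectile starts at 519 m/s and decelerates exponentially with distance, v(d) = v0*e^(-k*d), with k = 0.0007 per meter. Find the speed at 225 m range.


v = v0*exp(-k*d) = 519*exp(-0.0007*225) = 443.4 m/s

443.4 m/s


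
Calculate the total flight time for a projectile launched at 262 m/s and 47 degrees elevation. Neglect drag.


T = 2*v0*sin(theta)/g = 2*262*sin(47°)/9.81 = 39.07 s

39.07 s


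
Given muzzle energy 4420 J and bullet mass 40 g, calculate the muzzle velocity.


v = sqrt(2*E/m) = sqrt(2*4420/0.04) = 470.1 m/s

470.1 m/s


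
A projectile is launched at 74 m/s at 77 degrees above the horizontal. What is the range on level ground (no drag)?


R = v0^2 * sin(2*theta) / g = 74^2 * sin(2*77°) / 9.81 = 244.7 m

244.7 m


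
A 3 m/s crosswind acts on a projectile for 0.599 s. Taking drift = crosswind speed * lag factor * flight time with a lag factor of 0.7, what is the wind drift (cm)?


drift = v_wind * lag * t = 3 * 0.7 * 0.599 = 1.2579 m ≈ 125.8 cm

125.8 cm


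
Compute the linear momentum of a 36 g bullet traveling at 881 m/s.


p = m*v = 0.036*881 = 31.72 kg·m/s

31.72 kg·m/s


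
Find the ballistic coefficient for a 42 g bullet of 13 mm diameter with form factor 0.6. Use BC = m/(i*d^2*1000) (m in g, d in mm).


BC = m/(i*d^2*1000) = 42/(0.6 * 13^2 * 1000) = 0.0004142

0.0004142


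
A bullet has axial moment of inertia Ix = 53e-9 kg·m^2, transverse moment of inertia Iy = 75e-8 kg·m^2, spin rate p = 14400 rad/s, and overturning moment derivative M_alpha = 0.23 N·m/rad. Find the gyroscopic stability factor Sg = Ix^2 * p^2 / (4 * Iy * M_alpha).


Sg = Ix^2 * p^2 / (4 * Iy * M_alpha) = (53e-9)^2 * 14400^2 / (4 * 75e-8 * 0.23) = 0.8442

0.8442


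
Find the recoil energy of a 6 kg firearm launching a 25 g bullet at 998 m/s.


v_r = m_p*v_p/m_gun = 0.025*998/6 = 4.15833 m/s, E_r = 0.5*m_gun*v_r^2 = 0.5*6*4.15833^2 = 51.88 J

51.88 J


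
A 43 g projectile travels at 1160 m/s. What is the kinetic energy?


E = 0.5*m*v^2 = 0.5*0.043*1160^2 = 28930 J

28930 J


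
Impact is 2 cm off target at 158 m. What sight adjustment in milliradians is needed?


1 mrad subtends 1 cm per 10 m of range, so adj = error_cm / (dist_m / 10) = 2 / (158/10) = 0.1266 mrad

0.1266 mrad


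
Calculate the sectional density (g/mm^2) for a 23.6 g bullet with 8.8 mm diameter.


SD = m/d^2 = 23.6/8.8^2 = 0.3048 g/mm^2

0.3048 g/mm^2


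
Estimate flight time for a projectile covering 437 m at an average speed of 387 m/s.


t = d/v = 437/387 = 1.129 s

1.129 s


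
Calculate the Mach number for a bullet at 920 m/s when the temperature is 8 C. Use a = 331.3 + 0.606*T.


a = 331.3 + 0.606*(8) = 336.148 m/s
M = v/a = 920/336.148 = 2.737

2.737


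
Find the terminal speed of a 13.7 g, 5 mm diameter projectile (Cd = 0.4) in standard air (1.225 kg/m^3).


A = pi*(d/2)^2 = pi*(5/2000)^2 = 1.96350e-05 m^2
vt = sqrt(2mg/(Cd*rho*A)) = sqrt(2*0.0137*9.81/(0.4 * 1.225 * 1.96350e-05)) = 167.1 m/s

167.1 m/s


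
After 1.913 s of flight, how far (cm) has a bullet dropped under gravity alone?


drop = 0.5*g*t^2 = 0.5*9.81*1.913^2 = 17.9502 m ≈ 1795 cm

1795 cm


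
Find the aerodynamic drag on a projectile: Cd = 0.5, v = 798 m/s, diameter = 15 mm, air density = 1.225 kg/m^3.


A = pi*(d/2)^2 = pi*(15/2000)^2 = 1.76715e-04 m^2
Fd = 0.5*Cd*rho*A*v^2 = 0.5*0.5*1.225*1.76715e-04*798^2 = 34.46 N

34.46 N


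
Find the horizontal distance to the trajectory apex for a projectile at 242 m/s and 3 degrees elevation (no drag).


R = v0^2*sin(2*theta)/g = 242^2*sin(2*3°)/9.81 = 624.017 m
apex_dist = R/2 = 624.017/2 = 312 m

312 m


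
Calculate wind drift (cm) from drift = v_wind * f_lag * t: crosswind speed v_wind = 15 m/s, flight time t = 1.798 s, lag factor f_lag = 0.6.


drift = v_wind * lag * t = 15 * 0.6 * 1.798 = 16.182 m ≈ 1618 cm

1618 cm


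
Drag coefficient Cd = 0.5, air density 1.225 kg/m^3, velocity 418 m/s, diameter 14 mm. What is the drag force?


A = pi*(d/2)^2 = pi*(14/2000)^2 = 1.53938e-04 m^2
Fd = 0.5*Cd*rho*A*v^2 = 0.5*0.5*1.225*1.53938e-04*418^2 = 8.237 N

8.237 N


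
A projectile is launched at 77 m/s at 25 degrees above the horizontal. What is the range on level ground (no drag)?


R = v0^2 * sin(2*theta) / g = 77^2 * sin(2*25°) / 9.81 = 463 m

463 m


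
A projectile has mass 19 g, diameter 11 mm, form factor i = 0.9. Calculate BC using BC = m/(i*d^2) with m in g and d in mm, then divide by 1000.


BC = m/(i*d^2*1000) = 19/(0.9 * 11^2 * 1000) = 0.0001745

0.0001745


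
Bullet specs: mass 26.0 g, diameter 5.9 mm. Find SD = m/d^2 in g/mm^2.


SD = m/d^2 = 26.0/5.9^2 = 0.7469 g/mm^2

0.7469 g/mm^2


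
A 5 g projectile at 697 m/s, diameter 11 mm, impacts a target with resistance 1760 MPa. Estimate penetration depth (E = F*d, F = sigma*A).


A = pi*(d/2)^2 = pi*(11/2)^2 = 95.0332 mm^2
E = 0.5*m*v^2 = 0.5*0.005*697^2 = 1214.52 J
depth = E/(sigma*A) = 1214.52 J / (1760 MPa * 95.0332 mm^2) = 1214.52/(1760 * 95.0332) m = 0.00726135 m ≈ 7.261 mm

7.261 mm


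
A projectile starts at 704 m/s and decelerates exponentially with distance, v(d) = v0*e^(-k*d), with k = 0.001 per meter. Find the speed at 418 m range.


v = v0*exp(-k*d) = 704*exp(-0.001*418) = 463.5 m/s

463.5 m/s


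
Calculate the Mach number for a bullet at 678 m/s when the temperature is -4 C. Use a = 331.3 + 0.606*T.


a = 331.3 + 0.606*(-4) = 328.876 m/s
M = v/a = 678/328.876 = 2.062

2.062


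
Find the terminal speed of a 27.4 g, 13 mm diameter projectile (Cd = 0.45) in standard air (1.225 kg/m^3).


A = pi*(d/2)^2 = pi*(13/2000)^2 = 1.32732e-04 m^2
vt = sqrt(2mg/(Cd*rho*A)) = sqrt(2*0.0274*9.81/(0.45 * 1.225 * 1.32732e-04)) = 85.72 m/s

85.72 m/s


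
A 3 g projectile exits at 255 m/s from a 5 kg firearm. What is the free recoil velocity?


v_recoil = m_p * v_p / m_gun = 0.003 * 255 / 5 = 0.153 m/s

0.153 m/s


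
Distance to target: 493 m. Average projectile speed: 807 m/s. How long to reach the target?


t = d/v = 493/807 = 0.6109 s

0.6109 s


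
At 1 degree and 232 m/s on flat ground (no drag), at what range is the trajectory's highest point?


R = v0^2*sin(2*theta)/g = 232^2*sin(2*1°)/9.81 = 191.481 m
apex_dist = R/2 = 191.481/2 = 95.74 m

95.74 m


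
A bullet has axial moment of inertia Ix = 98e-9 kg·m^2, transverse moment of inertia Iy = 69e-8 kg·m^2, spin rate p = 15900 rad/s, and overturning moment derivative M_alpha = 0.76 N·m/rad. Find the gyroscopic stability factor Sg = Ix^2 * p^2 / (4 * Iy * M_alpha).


Sg = Ix^2 * p^2 / (4 * Iy * M_alpha) = (98e-9)^2 * 15900^2 / (4 * 69e-8 * 0.76) = 1.158

1.158


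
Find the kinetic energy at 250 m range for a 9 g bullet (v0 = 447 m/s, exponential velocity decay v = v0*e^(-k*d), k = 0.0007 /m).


v = v0*exp(-k*d) = 447*exp(-0.0007*250) = 375.237 m/s
E = 0.5*m*v^2 = 0.5*0.009*375.237^2 = 633.6 J

633.6 J


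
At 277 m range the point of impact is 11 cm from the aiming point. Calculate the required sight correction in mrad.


1 mrad subtends 1 cm per 10 m of range, so adj = error_cm / (dist_m / 10) = 11 / (277/10) = 0.3971 mrad

0.3971 mrad


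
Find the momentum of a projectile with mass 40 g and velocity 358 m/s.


p = m*v = 0.04*358 = 14.32 kg·m/s

14.32 kg·m/s


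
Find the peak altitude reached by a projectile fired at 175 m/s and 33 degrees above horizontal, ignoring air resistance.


H = (v0*sin(theta))^2 / (2g) = (175*sin(33°))^2 / (2*9.81) = 463 m

463 m
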